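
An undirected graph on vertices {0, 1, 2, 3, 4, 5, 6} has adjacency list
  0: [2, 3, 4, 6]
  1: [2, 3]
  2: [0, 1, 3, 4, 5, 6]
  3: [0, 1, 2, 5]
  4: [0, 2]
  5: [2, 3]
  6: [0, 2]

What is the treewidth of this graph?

A width-2 tree decomposition is:
Bags: B1 = {0, 2, 3}  B2 = {1, 2, 3}  B3 = {0, 2, 4}  B4 = {0, 2, 6}  B5 = {2, 3, 5}
Tree: B1–B2, B1–B3, B1–B4, B1–B5
The largest bag has 3 vertices, giving width 2; this decomposition certifies tw(G) ≤ 2. Conversely, {0, 2, 3} is a clique of size 3, and the vertices of any clique must share a bag in every tree decomposition; so some bag has ≥ 3 vertices and tw(G) ≥ 2. Therefore the treewidth is 2.

2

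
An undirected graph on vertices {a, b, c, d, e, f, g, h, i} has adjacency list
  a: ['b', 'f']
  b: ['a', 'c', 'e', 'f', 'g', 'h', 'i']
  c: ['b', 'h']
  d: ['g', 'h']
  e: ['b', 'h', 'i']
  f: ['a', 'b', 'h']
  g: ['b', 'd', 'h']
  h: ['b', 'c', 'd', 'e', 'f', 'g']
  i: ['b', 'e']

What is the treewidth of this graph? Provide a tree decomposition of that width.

Treewidth 2.
One optimal decomposition is:
Bags: B1 = {b, e, h}  B2 = {b, f, h}  B3 = {b, g, h}  B4 = {b, c, h}  B5 = {b, e, i}  B6 = {d, g, h}  B7 = {a, b, f}
Tree: B1–B2, B1–B3, B2–B4, B1–B5, B3–B6, B2–B7

Each bag holds 3 vertices, so the decomposition has width 2, which upper-bounds the treewidth. For the lower bound, the 3 vertices {d, g, h} are pairwise adjacent, and any tree decomposition puts a clique entirely inside one bag — forcing width ≥ 2. Hence tw(G) = 2 exactly.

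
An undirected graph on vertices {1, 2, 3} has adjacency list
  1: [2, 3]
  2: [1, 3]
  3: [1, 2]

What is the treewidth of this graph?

A width-2 tree decomposition is:
Bags: B1 = {1, 2, 3}
Tree: (single bag)
With just one bag of size 3, the width is 3 − 1 = 2, so tw(G) ≤ 2. Conversely, {1, 2, 3} is a clique of size 3, and the vertices of any clique must share a bag in every tree decomposition; so some bag has ≥ 3 vertices and tw(G) ≥ 2. Combining the bounds, tw(G) = 2.

2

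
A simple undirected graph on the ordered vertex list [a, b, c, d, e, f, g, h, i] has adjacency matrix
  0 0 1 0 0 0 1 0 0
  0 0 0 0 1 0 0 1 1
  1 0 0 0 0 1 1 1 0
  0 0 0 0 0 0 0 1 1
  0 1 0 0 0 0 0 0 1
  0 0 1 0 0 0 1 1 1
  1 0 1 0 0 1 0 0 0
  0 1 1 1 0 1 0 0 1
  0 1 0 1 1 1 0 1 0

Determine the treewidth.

A width-2 tree decomposition is:
Bags: B1 = {f, h, i}  B2 = {c, f, h}  B3 = {b, h, i}  B4 = {d, h, i}  B5 = {c, f, g}  B6 = {a, c, g}  B7 = {b, e, i}
Tree: B1–B2, B1–B3, B1–B4, B2–B5, B5–B6, B3–B7
Every bag has size at most 3, so the width is 3 − 1 = 2 and tw(G) ≤ 2. On the other hand G contains the 3-clique {c, f, g}. A clique must lie in a single bag of any decomposition, so no decomposition can have width below 2. Therefore the treewidth is 2.

2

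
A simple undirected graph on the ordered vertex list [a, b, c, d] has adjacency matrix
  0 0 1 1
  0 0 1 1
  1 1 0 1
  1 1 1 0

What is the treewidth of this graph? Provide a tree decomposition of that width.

Every bag has size at most 3, so the width is 3 − 1 = 2 and tw(G) ≤ 2. On the other hand G contains the 3-clique {a, c, d}. A clique must lie in a single bag of any decomposition, so no decomposition can have width below 2. The upper and lower bounds meet at 2, so that is the treewidth.

Treewidth 2.
One optimal decomposition is:
Bags: B1 = {a, c, d}  B2 = {b, c, d}
Tree: B1–B2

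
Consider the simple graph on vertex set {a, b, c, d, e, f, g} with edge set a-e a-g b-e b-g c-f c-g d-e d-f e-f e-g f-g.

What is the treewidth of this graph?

A width-2 tree decomposition is:
Bags: B1 = {b, e, g}  B2 = {e, f, g}  B3 = {a, e, g}  B4 = {d, e, f}  B5 = {c, f, g}
Tree: B1–B2, B2–B3, B2–B4, B2–B5
Every bag has size at most 3, so the width is 3 − 1 = 2 and tw(G) ≤ 2. Conversely, {d, e, f} is a clique of size 3, and the vertices of any clique must share a bag in every tree decomposition; so some bag has ≥ 3 vertices and tw(G) ≥ 2. The upper and lower bounds meet at 2, so that is the treewidth.

2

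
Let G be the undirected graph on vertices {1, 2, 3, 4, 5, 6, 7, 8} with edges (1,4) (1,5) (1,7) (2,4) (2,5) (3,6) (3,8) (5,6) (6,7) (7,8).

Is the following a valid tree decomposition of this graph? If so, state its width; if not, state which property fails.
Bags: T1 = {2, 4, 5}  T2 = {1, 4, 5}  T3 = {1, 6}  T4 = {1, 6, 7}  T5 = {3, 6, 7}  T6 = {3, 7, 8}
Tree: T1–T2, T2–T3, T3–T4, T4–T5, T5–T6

No — edge (5,6) lies in no bag.

A tree decomposition must satisfy three properties: every vertex lies in some bag; for every edge, both endpoints lie together in some bag; and for every vertex, the bags containing it form a connected subtree. Here edge (5,6) lies in no bag, so the decomposition is invalid.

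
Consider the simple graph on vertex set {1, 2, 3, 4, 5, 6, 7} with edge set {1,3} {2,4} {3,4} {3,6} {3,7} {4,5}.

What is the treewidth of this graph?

A width-1 tree decomposition is:
Bags: B1 = {1, 3}  B2 = {3, 4}  B3 = {3, 6}  B4 = {4, 5}  B5 = {2, 4}  B6 = {3, 7}
Tree: B1–B2, B2–B3, B2–B4, B4–B5, B3–B6
Every bag has size at most 2, so the width is 2 − 1 = 1 and tw(G) ≤ 1. Since G has at least one edge (e.g. 3–1), it is not an edgeless graph, so tw(G) ≥ 1. Therefore the treewidth is 1.

1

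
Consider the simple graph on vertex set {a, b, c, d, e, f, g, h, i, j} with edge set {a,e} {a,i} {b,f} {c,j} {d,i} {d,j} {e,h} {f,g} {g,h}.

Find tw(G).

1

A width-1 tree decomposition is:
Bags: B1 = {c, j}  B2 = {d, j}  B3 = {d, i}  B4 = {a, i}  B5 = {a, e}  B6 = {e, h}  B7 = {g, h}  B8 = {f, g}  B9 = {b, f}
Tree: B1–B2, B2–B3, B3–B4, B4–B5, B5–B6, B6–B7, B7–B8, B8–B9
Every bag has size at most 2, so the width is 2 − 1 = 1 and tw(G) ≤ 1. G has an edge, so its treewidth is at least 1. Hence tw(G) = 1 exactly.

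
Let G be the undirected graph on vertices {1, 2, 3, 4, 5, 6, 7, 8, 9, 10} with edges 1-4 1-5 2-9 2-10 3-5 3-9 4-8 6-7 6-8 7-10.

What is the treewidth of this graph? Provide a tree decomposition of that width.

Treewidth 2.
Bags: B1 = {2, 7, 10}  B2 = {2, 7, 9}  B3 = {3, 7, 9}  B4 = {3, 5, 7}  B5 = {1, 5, 7}  B6 = {1, 4, 7}  B7 = {4, 7, 8}  B8 = {6, 7, 8}
Tree: B1–B2, B2–B3, B3–B4, B4–B5, B5–B6, B6–B7, B7–B8

Every bag has size at most 3, so the width is 3 − 1 = 2 and tw(G) ≤ 2. The edges 7–10–2–9–3–5–1–4–8–6–7 form a cycle, so G is not a tree and its treewidth is at least 2. Combining the bounds, tw(G) = 2.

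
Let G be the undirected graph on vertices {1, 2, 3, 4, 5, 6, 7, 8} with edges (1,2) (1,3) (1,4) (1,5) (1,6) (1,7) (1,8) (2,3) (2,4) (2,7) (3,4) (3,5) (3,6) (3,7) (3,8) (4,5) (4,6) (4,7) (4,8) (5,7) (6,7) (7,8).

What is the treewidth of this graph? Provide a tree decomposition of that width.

Treewidth 4.
Bags: B1 = {1, 2, 3, 4, 7}  B2 = {1, 3, 4, 7, 8}  B3 = {1, 3, 4, 5, 7}  B4 = {1, 3, 4, 6, 7}
Tree: B1–B2, B2–B3, B3–B4

The largest bag has 5 vertices, giving width 4; this decomposition certifies tw(G) ≤ 4. Conversely, {1, 3, 4, 7, 8} is a clique of size 5, and the vertices of any clique must share a bag in every tree decomposition; so some bag has ≥ 5 vertices and tw(G) ≥ 4. Therefore the treewidth is 4.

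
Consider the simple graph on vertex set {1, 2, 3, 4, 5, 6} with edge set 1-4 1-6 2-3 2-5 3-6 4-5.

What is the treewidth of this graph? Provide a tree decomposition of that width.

The largest bag has 3 vertices, giving width 2; this decomposition certifies tw(G) ≤ 2. For the lower bound, G contains the cycle 2–5–4–1–6–3–2, so G is not a forest; only forests have treewidth ≤ 1, hence tw(G) ≥ 2. Hence tw(G) = 2 exactly.

Treewidth 2.
One such decomposition:
Bags: B1 = {2, 4, 5}  B2 = {1, 2, 4}  B3 = {1, 2, 6}  B4 = {2, 3, 6}
Tree: B1–B2, B2–B3, B3–B4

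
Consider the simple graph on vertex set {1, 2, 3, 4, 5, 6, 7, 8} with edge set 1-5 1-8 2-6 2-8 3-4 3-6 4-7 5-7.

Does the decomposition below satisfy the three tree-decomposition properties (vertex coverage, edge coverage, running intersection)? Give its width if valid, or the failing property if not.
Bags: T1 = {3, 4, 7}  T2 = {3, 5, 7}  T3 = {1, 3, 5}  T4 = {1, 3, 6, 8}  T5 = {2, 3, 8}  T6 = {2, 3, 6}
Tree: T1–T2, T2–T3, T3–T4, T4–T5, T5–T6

A tree decomposition must satisfy three properties: every vertex lies in some bag; for every edge, both endpoints lie together in some bag; and for every vertex, the bags containing it form a connected subtree. Here bags containing vertex 6 are not connected in the tree, so the decomposition is invalid.

No — bags containing vertex 6 are not connected in the tree.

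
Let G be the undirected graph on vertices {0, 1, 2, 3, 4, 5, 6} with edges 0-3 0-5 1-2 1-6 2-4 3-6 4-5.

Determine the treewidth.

A width-2 tree decomposition is:
Bags: B1 = {1, 2, 6}  B2 = {2, 4, 6}  B3 = {4, 5, 6}  B4 = {0, 5, 6}  B5 = {0, 3, 6}
Tree: B1–B2, B2–B3, B3–B4, B4–B5
Every bag has size at most 3, so the width is 3 − 1 = 2 and tw(G) ≤ 2. The edges 6–1–2–4–5–0–3–6 form a cycle, so G is not a tree and its treewidth is at least 2. The upper and lower bounds meet at 2, so that is the treewidth.

2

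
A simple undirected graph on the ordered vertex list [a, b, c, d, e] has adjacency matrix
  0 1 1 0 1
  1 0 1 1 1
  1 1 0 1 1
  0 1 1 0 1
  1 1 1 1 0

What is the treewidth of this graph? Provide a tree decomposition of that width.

Each bag holds 4 vertices, so the decomposition has width 3, which upper-bounds the treewidth. Conversely, {b, c, d, e} is a clique of size 4, and the vertices of any clique must share a bag in every tree decomposition; so some bag has ≥ 4 vertices and tw(G) ≥ 3. Combining the bounds, tw(G) = 3.

Treewidth 3.
One such decomposition:
Bags: B1 = {a, b, c, e}  B2 = {b, c, d, e}
Tree: B1–B2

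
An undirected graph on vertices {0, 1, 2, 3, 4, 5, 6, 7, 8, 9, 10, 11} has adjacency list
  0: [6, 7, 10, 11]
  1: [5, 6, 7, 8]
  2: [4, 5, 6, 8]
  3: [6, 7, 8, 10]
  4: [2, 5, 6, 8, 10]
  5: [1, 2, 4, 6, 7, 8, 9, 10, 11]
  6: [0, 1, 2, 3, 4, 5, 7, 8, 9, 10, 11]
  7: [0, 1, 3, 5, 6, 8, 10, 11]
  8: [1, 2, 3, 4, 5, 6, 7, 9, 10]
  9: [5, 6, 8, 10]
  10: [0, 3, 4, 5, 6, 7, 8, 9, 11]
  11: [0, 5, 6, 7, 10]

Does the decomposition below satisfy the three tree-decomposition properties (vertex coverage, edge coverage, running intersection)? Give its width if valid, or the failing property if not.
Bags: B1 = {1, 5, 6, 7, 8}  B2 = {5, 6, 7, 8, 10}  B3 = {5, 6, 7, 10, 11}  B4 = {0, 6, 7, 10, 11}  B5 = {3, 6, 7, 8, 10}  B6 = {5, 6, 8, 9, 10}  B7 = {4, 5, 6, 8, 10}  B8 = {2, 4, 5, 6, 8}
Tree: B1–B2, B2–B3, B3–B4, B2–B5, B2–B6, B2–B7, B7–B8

Yes; width 4.

Vertex coverage: the bags together contain {0, 1, 2, 3, 4, 5, 6, 7, 8, 9, 10, 11}, the full vertex set. Edge coverage: each edge of G has both endpoints in at least one bag. Running intersection: for every vertex, the bags containing it form a connected subtree. All three properties hold, so this is a valid tree decomposition of width max|bag| − 1 = 4, and hence tw(G) ≤ 4.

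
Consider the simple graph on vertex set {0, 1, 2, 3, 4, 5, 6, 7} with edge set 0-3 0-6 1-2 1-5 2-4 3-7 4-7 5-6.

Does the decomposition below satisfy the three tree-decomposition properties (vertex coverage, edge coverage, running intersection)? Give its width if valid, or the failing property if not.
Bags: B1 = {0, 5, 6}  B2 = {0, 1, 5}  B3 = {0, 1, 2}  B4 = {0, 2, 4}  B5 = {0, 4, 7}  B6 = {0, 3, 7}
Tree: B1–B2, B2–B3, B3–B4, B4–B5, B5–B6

Yes; width 2.

Checking the three conditions: (i) the bags cover all of {0, 1, 2, 3, 4, 5, 6, 7}; (ii) for each edge, some bag contains both endpoints; (iii) the bags containing any fixed vertex form a subtree. All hold, so the decomposition is valid with width 3 − 1 = 2.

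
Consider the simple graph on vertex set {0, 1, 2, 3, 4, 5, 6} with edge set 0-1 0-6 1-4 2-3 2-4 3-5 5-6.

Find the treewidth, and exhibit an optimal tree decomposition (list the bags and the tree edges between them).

The largest bag has 3 vertices, giving width 2; this decomposition certifies tw(G) ≤ 2. The edges 5–6–0–1–4–2–3–5 form a cycle, so G is not a tree and its treewidth is at least 2. Combining the bounds, tw(G) = 2.

Treewidth 2.
One such decomposition:
Bags: B1 = {0, 5, 6}  B2 = {0, 1, 5}  B3 = {1, 4, 5}  B4 = {2, 4, 5}  B5 = {2, 3, 5}
Tree: B1–B2, B2–B3, B3–B4, B4–B5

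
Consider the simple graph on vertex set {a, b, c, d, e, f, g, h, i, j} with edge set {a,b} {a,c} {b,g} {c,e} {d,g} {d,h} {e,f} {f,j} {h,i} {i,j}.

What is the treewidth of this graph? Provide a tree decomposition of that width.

Each bag holds 3 vertices, so the decomposition has width 2, which upper-bounds the treewidth. Since h–d–g–b–a–c–e–f–j–i–h is a cycle in G, G is not acyclic. Forests are exactly the graphs of treewidth ≤ 1, so tw(G) ≥ 2. The upper and lower bounds meet at 2, so that is the treewidth.

Treewidth 2.
One such decomposition:
Bags: B1 = {d, g, h}  B2 = {b, g, h}  B3 = {a, b, h}  B4 = {a, c, h}  B5 = {c, e, h}  B6 = {e, f, h}  B7 = {f, h, j}  B8 = {h, i, j}
Tree: B1–B2, B2–B3, B3–B4, B4–B5, B5–B6, B6–B7, B7–B8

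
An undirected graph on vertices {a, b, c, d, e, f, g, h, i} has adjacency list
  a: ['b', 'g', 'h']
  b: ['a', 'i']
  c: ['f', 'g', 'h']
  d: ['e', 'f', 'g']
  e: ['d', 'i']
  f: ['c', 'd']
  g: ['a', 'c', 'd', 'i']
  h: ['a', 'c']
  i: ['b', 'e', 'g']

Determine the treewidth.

3

A width-3 tree decomposition is:
Bags: B1 = {a, b, c, h}  B2 = {a, b, c, g}  B3 = {b, c, g, i}  B4 = {c, f, g, i}  B5 = {d, f, g, i}  B6 = {d, e, f, i}
Tree: B1–B2, B2–B3, B3–B4, B4–B5, B5–B6
Each bag holds 4 vertices, so the decomposition has width 3, which upper-bounds the treewidth. For the lower bound: the 4 vertex sets {a,b,h}, {c}, {g}, {d,e,f,i} are disjoint, each induces a connected subgraph, and every pair is joined by at least one edge of G. Contracting each set to a single vertex therefore yields K_{4} as a minor, and since treewidth is minor-monotone, tw(G) ≥ tw(K_{4}) = 3. The upper and lower bounds meet at 3, so that is the treewidth.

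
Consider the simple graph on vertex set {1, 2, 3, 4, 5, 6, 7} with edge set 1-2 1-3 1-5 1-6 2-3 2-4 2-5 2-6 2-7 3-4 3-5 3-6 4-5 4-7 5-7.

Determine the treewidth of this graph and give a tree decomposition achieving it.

Each bag holds 4 vertices, so the decomposition has width 3, which upper-bounds the treewidth. Conversely, {1, 2, 3, 5} is a clique of size 4, and the vertices of any clique must share a bag in every tree decomposition; so some bag has ≥ 4 vertices and tw(G) ≥ 3. Therefore the treewidth is 3.

Treewidth 3.
Bags: B1 = {2, 4, 5, 7}  B2 = {2, 3, 4, 5}  B3 = {1, 2, 3, 5}  B4 = {1, 2, 3, 6}
Tree: B1–B2, B2–B3, B3–B4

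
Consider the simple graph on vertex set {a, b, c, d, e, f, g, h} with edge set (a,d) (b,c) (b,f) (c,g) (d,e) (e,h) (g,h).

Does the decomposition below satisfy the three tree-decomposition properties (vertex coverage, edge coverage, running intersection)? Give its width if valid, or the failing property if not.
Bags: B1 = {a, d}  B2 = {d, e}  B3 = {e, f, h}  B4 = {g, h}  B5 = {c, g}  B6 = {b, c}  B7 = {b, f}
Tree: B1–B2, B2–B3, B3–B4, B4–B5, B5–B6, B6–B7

A tree decomposition must satisfy three properties: every vertex lies in some bag; for every edge, both endpoints lie together in some bag; and for every vertex, the bags containing it form a connected subtree. Here bags containing vertex f are not connected in the tree, so the decomposition is invalid.

No — bags containing vertex f are not connected in the tree.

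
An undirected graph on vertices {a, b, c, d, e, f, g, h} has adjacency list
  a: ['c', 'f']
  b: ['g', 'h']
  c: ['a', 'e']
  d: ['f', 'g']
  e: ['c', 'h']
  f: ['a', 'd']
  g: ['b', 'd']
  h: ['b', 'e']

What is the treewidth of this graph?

2

A width-2 tree decomposition is:
Bags: B1 = {b, d, g}  B2 = {b, d, f}  B3 = {a, b, f}  B4 = {a, b, c}  B5 = {b, c, e}  B6 = {b, e, h}
Tree: B1–B2, B2–B3, B3–B4, B4–B5, B5–B6
The largest bag has 3 vertices, giving width 2; this decomposition certifies tw(G) ≤ 2. For the lower bound, G contains the cycle b–g–d–f–a–c–e–h–b, so G is not a forest; only forests have treewidth ≤ 1, hence tw(G) ≥ 2. The upper and lower bounds meet at 2, so that is the treewidth.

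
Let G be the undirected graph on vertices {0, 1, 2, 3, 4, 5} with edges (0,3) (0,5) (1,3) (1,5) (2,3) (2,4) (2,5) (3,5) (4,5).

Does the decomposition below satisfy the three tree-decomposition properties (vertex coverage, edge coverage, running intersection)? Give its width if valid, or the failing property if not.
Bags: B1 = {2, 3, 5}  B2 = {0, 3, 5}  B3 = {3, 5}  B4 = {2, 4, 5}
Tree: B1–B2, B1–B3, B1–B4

A tree decomposition must satisfy three properties: every vertex lies in some bag; for every edge, both endpoints lie together in some bag; and for every vertex, the bags containing it form a connected subtree. Here vertex 1 appears in no bag, so the decomposition is invalid.

No — vertex 1 appears in no bag.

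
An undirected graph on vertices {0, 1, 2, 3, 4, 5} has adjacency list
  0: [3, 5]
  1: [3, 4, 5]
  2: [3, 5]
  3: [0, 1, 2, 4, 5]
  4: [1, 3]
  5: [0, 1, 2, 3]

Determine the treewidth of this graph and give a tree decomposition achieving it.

The largest bag has 3 vertices, giving width 2; this decomposition certifies tw(G) ≤ 2. On the other hand G contains the 3-clique {1, 3, 4}. A clique must lie in a single bag of any decomposition, so no decomposition can have width below 2. Combining the bounds, tw(G) = 2.

Treewidth 2.
One such decomposition:
Bags: B1 = {0, 3, 5}  B2 = {1, 3, 5}  B3 = {1, 3, 4}  B4 = {2, 3, 5}
Tree: B1–B2, B2–B3, B1–B4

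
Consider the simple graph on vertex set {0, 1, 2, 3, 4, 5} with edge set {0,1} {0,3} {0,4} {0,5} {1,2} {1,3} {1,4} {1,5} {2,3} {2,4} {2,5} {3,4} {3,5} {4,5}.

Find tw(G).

A width-4 tree decomposition is:
Bags: B1 = {1, 2, 3, 4, 5}  B2 = {0, 1, 3, 4, 5}
Tree: B1–B2
Each bag holds 5 vertices, so the decomposition has width 4, which upper-bounds the treewidth. Conversely, {0, 1, 3, 4, 5} is a clique of size 5, and the vertices of any clique must share a bag in every tree decomposition; so some bag has ≥ 5 vertices and tw(G) ≥ 4. Therefore the treewidth is 4.

4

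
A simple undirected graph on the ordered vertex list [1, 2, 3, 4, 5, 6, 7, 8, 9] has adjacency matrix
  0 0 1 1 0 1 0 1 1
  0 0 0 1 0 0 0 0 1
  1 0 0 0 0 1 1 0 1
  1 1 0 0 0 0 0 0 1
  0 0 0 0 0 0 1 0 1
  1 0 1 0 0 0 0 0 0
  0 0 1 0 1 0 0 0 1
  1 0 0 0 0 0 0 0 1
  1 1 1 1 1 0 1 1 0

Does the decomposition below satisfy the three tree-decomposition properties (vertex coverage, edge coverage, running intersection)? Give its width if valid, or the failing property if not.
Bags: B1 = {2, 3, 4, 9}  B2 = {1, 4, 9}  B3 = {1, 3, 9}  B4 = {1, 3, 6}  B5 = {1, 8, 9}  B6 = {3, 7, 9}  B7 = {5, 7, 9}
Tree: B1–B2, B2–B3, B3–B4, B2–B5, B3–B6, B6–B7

A tree decomposition must satisfy three properties: every vertex lies in some bag; for every edge, both endpoints lie together in some bag; and for every vertex, the bags containing it form a connected subtree. Here bags containing vertex 3 are not connected in the tree, so the decomposition is invalid.

No — bags containing vertex 3 are not connected in the tree.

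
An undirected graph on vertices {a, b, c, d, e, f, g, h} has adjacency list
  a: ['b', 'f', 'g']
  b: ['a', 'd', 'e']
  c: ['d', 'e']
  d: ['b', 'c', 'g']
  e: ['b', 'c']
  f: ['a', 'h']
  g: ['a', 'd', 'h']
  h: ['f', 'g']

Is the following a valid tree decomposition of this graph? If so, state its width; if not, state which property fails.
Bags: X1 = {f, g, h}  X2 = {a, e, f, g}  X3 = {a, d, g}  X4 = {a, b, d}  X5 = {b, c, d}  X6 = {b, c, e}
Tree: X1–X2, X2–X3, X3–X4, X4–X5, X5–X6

No — bags containing vertex e are not connected in the tree.

A tree decomposition must satisfy three properties: every vertex lies in some bag; for every edge, both endpoints lie together in some bag; and for every vertex, the bags containing it form a connected subtree. Here bags containing vertex e are not connected in the tree, so the decomposition is invalid.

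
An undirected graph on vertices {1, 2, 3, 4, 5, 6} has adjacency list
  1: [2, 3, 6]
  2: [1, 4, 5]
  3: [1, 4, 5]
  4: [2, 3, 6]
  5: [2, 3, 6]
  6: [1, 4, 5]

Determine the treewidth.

3

A width-3 tree decomposition is:
Bags: B1 = {1, 2, 3, 6}  B2 = {2, 3, 5, 6}  B3 = {2, 3, 4, 6}
Tree: B1–B2, B2–B3
Every bag has size at most 4, so the width is 4 − 1 = 3 and tw(G) ≤ 3. For the lower bound: the 4 vertex sets {1,2}, {3,5}, {6}, {4} are disjoint, each induces a connected subgraph, and every pair is joined by at least one edge of G. Contracting each set to a single vertex therefore yields K_{4} as a minor, and since treewidth is minor-monotone, tw(G) ≥ tw(K_{4}) = 3. Hence tw(G) = 3 exactly.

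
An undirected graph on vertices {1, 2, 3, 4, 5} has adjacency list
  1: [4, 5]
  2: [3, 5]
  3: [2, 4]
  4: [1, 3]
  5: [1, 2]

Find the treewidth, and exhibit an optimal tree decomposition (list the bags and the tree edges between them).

Every bag has size at most 3, so the width is 3 − 1 = 2 and tw(G) ≤ 2. The edges 2–5–1–4–3–2 form a cycle, so G is not a tree and its treewidth is at least 2. Therefore the treewidth is 2.

Treewidth 2.
Bags: B1 = {1, 2, 5}  B2 = {1, 2, 4}  B3 = {2, 3, 4}
Tree: B1–B2, B2–B3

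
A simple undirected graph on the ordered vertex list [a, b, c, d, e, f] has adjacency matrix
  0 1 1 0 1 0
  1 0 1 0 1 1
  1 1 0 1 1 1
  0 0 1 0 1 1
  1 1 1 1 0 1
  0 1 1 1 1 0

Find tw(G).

3

A width-3 tree decomposition is:
Bags: B1 = {b, c, e, f}  B2 = {c, d, e, f}  B3 = {a, b, c, e}
Tree: B1–B2, B1–B3
Every bag has size at most 4, so the width is 4 − 1 = 3 and tw(G) ≤ 3. For the lower bound, the 4 vertices {a, b, c, e} are pairwise adjacent, and any tree decomposition puts a clique entirely inside one bag — forcing width ≥ 3. The upper and lower bounds meet at 3, so that is the treewidth.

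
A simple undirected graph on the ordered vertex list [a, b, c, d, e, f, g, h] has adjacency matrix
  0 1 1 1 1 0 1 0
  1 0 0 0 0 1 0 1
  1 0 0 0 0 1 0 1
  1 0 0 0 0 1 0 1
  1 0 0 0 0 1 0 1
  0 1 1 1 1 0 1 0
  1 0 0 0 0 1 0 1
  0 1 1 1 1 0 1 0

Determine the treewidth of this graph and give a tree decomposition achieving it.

Every bag has size at most 4, so the width is 4 − 1 = 3 and tw(G) ≤ 3. For the lower bound: the 4 vertex sets {c,h}, {b,f}, {a}, {e} are disjoint, each induces a connected subgraph, and every pair is joined by at least one edge of G. Contracting each set to a single vertex therefore yields K_{4} as a minor, and since treewidth is minor-monotone, tw(G) ≥ tw(K_{4}) = 3. Therefore the treewidth is 3.

Treewidth 3.
One such decomposition:
Bags: B1 = {a, c, f, h}  B2 = {a, b, f, h}  B3 = {a, e, f, h}  B4 = {a, f, g, h}  B5 = {a, d, f, h}
Tree: B1–B2, B2–B3, B3–B4, B4–B5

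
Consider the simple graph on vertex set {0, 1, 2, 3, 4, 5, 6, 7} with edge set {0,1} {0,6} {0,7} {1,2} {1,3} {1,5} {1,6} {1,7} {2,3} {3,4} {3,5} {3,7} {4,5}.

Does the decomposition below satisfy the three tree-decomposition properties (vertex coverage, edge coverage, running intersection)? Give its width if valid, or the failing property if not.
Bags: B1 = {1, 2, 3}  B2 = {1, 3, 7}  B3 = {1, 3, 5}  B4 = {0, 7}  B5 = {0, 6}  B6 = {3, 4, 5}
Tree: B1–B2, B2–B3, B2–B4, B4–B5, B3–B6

No — edge (1,0) lies in no bag.

A tree decomposition must satisfy three properties: every vertex lies in some bag; for every edge, both endpoints lie together in some bag; and for every vertex, the bags containing it form a connected subtree. Here edge (1,0) lies in no bag, so the decomposition is invalid.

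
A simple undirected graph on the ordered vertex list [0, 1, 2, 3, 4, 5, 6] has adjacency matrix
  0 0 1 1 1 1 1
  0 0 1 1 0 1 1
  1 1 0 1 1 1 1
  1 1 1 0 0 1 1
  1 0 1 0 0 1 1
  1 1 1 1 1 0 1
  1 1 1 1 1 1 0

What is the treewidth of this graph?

A width-4 tree decomposition is:
Bags: B1 = {0, 2, 3, 5, 6}  B2 = {0, 2, 4, 5, 6}  B3 = {1, 2, 3, 5, 6}
Tree: B1–B2, B1–B3
Each bag holds 5 vertices, so the decomposition has width 4, which upper-bounds the treewidth. On the other hand G contains the 5-clique {0, 2, 3, 5, 6}. A clique must lie in a single bag of any decomposition, so no decomposition can have width below 4. Combining the bounds, tw(G) = 4.

4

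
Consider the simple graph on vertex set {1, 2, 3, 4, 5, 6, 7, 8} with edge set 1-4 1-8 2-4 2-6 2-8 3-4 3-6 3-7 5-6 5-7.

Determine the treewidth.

A width-2 tree decomposition is:
Bags: B1 = {5, 6, 7}  B2 = {3, 6, 7}  B3 = {2, 3, 6}  B4 = {2, 3, 4}  B5 = {2, 4, 8}  B6 = {1, 4, 8}
Tree: B1–B2, B2–B3, B3–B4, B4–B5, B5–B6
The largest bag has 3 vertices, giving width 2; this decomposition certifies tw(G) ≤ 2. Since 5–7–3–6–5 is a cycle in G, G is not acyclic. Forests are exactly the graphs of treewidth ≤ 1, so tw(G) ≥ 2. Therefore the treewidth is 2.

2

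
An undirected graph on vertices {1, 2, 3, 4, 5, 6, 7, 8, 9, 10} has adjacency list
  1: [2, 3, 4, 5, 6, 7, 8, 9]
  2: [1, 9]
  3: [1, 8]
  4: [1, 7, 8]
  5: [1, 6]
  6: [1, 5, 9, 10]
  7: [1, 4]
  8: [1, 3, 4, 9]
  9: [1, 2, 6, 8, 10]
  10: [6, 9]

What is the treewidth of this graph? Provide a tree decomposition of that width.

Each bag holds 3 vertices, so the decomposition has width 2, which upper-bounds the treewidth. For the lower bound, the 3 vertices {1, 2, 9} are pairwise adjacent, and any tree decomposition puts a clique entirely inside one bag — forcing width ≥ 2. Therefore the treewidth is 2.

Treewidth 2.
One optimal decomposition is:
Bags: B1 = {1, 2, 9}  B2 = {1, 8, 9}  B3 = {1, 4, 8}  B4 = {1, 6, 9}  B5 = {1, 3, 8}  B6 = {1, 5, 6}  B7 = {1, 4, 7}  B8 = {6, 9, 10}
Tree: B1–B2, B2–B3, B2–B4, B2–B5, B4–B6, B3–B7, B4–B8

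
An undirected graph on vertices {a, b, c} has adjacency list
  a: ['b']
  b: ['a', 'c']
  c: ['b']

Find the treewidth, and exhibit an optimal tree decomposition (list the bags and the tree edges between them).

Treewidth 1.
One optimal decomposition is:
Bags: B1 = {b, c}  B2 = {a, b}
Tree: B1–B2

Every bag has size at most 2, so the width is 2 − 1 = 1 and tw(G) ≤ 1. G has an edge, so its treewidth is at least 1. Therefore the treewidth is 1.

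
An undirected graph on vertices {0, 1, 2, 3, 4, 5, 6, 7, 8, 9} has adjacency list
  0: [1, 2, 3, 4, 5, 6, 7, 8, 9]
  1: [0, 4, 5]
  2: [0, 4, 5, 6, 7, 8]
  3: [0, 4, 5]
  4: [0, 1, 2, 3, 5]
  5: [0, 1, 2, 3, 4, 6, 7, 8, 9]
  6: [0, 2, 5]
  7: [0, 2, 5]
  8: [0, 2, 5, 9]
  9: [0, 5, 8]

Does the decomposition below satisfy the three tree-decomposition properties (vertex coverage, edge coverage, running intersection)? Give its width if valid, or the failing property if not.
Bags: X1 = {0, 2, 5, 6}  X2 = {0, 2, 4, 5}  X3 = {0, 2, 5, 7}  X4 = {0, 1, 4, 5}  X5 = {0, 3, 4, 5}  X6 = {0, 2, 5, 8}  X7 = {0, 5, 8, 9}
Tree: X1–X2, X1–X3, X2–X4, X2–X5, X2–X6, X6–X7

Every vertex of G appears in some bag (union = {0, 1, 2, 3, 4, 5, 6, 7, 8, 9}); every edge is covered by a bag; and for each vertex v the set of bags containing v is connected in the bag tree. The decomposition is therefore valid. The largest bag has 4 vertices, so the width is 3.

Yes; width 3.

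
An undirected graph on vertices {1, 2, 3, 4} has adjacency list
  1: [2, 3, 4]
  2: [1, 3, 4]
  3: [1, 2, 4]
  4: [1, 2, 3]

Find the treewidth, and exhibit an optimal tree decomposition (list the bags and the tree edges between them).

Treewidth 3.
One optimal decomposition is:
Bags: B1 = {1, 2, 3, 4}
Tree: (single bag)

With just one bag of size 4, the width is 4 − 1 = 3, so tw(G) ≤ 3. Conversely, {1, 2, 3, 4} is a clique of size 4, and the vertices of any clique must share a bag in every tree decomposition; so some bag has ≥ 4 vertices and tw(G) ≥ 3. Therefore the treewidth is 3.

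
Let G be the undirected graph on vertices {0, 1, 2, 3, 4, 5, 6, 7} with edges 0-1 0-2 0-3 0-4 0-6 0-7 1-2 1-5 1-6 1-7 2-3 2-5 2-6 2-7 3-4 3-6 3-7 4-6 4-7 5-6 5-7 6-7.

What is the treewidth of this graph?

4

A width-4 tree decomposition is:
Bags: B1 = {0, 1, 2, 6, 7}  B2 = {0, 2, 3, 6, 7}  B3 = {0, 3, 4, 6, 7}  B4 = {1, 2, 5, 6, 7}
Tree: B1–B2, B2–B3, B1–B4
The largest bag has 5 vertices, giving width 4; this decomposition certifies tw(G) ≤ 4. For the lower bound, the 5 vertices {0, 1, 2, 6, 7} are pairwise adjacent, and any tree decomposition puts a clique entirely inside one bag — forcing width ≥ 4. Hence tw(G) = 4 exactly.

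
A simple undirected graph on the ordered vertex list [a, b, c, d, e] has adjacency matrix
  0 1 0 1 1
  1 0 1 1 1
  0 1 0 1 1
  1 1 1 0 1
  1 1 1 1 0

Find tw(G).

A width-3 tree decomposition is:
Bags: B1 = {b, c, d, e}  B2 = {a, b, d, e}
Tree: B1–B2
The largest bag has 4 vertices, giving width 3; this decomposition certifies tw(G) ≤ 3. Conversely, {b, c, d, e} is a clique of size 4, and the vertices of any clique must share a bag in every tree decomposition; so some bag has ≥ 4 vertices and tw(G) ≥ 3. The upper and lower bounds meet at 3, so that is the treewidth.

3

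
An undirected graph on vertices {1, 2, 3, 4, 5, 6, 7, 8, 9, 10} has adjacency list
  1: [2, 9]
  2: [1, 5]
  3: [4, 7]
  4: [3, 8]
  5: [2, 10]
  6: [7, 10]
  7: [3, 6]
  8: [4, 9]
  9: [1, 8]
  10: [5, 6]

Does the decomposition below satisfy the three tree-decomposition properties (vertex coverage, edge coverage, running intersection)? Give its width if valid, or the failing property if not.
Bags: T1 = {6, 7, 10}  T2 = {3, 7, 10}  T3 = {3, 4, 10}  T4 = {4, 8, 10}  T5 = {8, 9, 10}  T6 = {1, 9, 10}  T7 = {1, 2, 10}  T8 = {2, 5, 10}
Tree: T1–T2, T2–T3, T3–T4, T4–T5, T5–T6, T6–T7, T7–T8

Vertex coverage: the bags together contain {1, 2, 3, 4, 5, 6, 7, 8, 9, 10}, the full vertex set. Edge coverage: each edge of G has both endpoints in at least one bag. Running intersection: for every vertex, the bags containing it form a connected subtree. All three properties hold, so this is a valid tree decomposition of width max|bag| − 1 = 2, and hence tw(G) ≤ 2.

Yes; width 2.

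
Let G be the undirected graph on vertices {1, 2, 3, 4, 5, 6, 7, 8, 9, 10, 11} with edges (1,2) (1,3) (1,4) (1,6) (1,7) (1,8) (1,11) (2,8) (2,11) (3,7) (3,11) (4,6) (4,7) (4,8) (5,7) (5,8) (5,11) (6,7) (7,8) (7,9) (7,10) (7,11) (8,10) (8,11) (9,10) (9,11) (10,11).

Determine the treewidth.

A width-3 tree decomposition is:
Bags: B1 = {1, 7, 8, 11}  B2 = {1, 4, 7, 8}  B3 = {7, 8, 10, 11}  B4 = {1, 4, 6, 7}  B5 = {1, 2, 8, 11}  B6 = {1, 3, 7, 11}  B7 = {7, 9, 10, 11}  B8 = {5, 7, 8, 11}
Tree: B1–B2, B1–B3, B2–B4, B1–B5, B1–B6, B3–B7, B3–B8
Each bag holds 4 vertices, so the decomposition has width 3, which upper-bounds the treewidth. On the other hand G contains the 4-clique {1, 2, 8, 11}. A clique must lie in a single bag of any decomposition, so no decomposition can have width below 3. Combining the bounds, tw(G) = 3.

3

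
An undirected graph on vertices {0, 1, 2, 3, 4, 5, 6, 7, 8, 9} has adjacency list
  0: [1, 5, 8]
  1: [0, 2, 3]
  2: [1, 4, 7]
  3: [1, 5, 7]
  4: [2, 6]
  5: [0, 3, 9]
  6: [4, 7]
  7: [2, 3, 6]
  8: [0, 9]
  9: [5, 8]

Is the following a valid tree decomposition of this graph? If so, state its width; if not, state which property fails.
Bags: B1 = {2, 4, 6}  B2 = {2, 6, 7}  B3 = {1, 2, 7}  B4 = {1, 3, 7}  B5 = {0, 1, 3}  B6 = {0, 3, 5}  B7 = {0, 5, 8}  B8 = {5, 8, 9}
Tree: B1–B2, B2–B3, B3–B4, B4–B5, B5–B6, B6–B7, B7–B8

Yes; width 2.

Every vertex of G appears in some bag (union = {0, 1, 2, 3, 4, 5, 6, 7, 8, 9}); every edge is covered by a bag; and for each vertex v the set of bags containing v is connected in the bag tree. The decomposition is therefore valid. The largest bag has 3 vertices, so the width is 2.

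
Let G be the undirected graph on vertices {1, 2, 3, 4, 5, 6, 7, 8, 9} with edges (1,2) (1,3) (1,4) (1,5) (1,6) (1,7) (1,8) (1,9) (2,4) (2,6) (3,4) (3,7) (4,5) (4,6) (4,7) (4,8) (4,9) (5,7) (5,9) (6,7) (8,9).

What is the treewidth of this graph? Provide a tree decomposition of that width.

Every bag has size at most 4, so the width is 4 − 1 = 3 and tw(G) ≤ 3. On the other hand G contains the 4-clique {1, 4, 8, 9}. A clique must lie in a single bag of any decomposition, so no decomposition can have width below 3. The upper and lower bounds meet at 3, so that is the treewidth.

Treewidth 3.
One optimal decomposition is:
Bags: B1 = {1, 4, 5, 9}  B2 = {1, 4, 5, 7}  B3 = {1, 3, 4, 7}  B4 = {1, 4, 6, 7}  B5 = {1, 2, 4, 6}  B6 = {1, 4, 8, 9}
Tree: B1–B2, B2–B3, B2–B4, B4–B5, B1–B6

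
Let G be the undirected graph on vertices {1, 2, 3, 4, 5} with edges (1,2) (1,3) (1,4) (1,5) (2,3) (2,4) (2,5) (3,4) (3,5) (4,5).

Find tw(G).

A width-4 tree decomposition is:
Bags: B1 = {1, 2, 3, 4, 5}
Tree: (single bag)
A single bag containing all 5 vertices is trivially a valid decomposition of width 4. On the other hand G contains the 5-clique {1, 2, 3, 4, 5}. A clique must lie in a single bag of any decomposition, so no decomposition can have width below 4. The upper and lower bounds meet at 4, so that is the treewidth.

4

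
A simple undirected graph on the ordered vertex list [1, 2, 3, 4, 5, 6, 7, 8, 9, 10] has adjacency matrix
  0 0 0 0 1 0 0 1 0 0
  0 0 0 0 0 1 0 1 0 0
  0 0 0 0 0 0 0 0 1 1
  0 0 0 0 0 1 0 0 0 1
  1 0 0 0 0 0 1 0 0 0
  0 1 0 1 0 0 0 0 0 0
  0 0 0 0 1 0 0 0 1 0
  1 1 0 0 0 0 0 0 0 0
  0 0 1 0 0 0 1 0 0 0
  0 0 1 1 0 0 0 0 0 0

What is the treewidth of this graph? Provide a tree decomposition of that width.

Treewidth 2.
One such decomposition:
Bags: B1 = {1, 2, 8}  B2 = {1, 2, 6}  B3 = {1, 4, 6}  B4 = {1, 4, 10}  B5 = {1, 3, 10}  B6 = {1, 3, 9}  B7 = {1, 7, 9}  B8 = {1, 5, 7}
Tree: B1–B2, B2–B3, B3–B4, B4–B5, B5–B6, B6–B7, B7–B8

Each bag holds 3 vertices, so the decomposition has width 2, which upper-bounds the treewidth. Since 1–8–2–6–4–10–3–9–7–5–1 is a cycle in G, G is not acyclic. Forests are exactly the graphs of treewidth ≤ 1, so tw(G) ≥ 2. Combining the bounds, tw(G) = 2.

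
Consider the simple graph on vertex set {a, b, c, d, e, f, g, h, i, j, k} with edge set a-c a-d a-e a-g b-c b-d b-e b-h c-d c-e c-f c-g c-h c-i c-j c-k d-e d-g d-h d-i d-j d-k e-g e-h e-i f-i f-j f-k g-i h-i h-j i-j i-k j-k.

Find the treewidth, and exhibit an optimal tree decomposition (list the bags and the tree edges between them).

Treewidth 4.
Bags: B1 = {c, d, h, i, j}  B2 = {c, d, e, h, i}  B3 = {c, d, i, j, k}  B4 = {c, d, e, g, i}  B5 = {b, c, d, e, h}  B6 = {a, c, d, e, g}  B7 = {c, f, i, j, k}
Tree: B1–B2, B1–B3, B2–B4, B2–B5, B4–B6, B3–B7

Each bag holds 5 vertices, so the decomposition has width 4, which upper-bounds the treewidth. Conversely, {a, c, d, e, g} is a clique of size 5, and the vertices of any clique must share a bag in every tree decomposition; so some bag has ≥ 5 vertices and tw(G) ≥ 4. Therefore the treewidth is 4.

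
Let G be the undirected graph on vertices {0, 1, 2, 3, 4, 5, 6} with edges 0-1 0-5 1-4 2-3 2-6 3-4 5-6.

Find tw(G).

2

A width-2 tree decomposition is:
Bags: B1 = {2, 3, 6}  B2 = {3, 4, 6}  B3 = {1, 4, 6}  B4 = {0, 1, 6}  B5 = {0, 5, 6}
Tree: B1–B2, B2–B3, B3–B4, B4–B5
Every bag has size at most 3, so the width is 3 − 1 = 2 and tw(G) ≤ 2. For the lower bound, G contains the cycle 6–2–3–4–1–0–5–6, so G is not a forest; only forests have treewidth ≤ 1, hence tw(G) ≥ 2. The upper and lower bounds meet at 2, so that is the treewidth.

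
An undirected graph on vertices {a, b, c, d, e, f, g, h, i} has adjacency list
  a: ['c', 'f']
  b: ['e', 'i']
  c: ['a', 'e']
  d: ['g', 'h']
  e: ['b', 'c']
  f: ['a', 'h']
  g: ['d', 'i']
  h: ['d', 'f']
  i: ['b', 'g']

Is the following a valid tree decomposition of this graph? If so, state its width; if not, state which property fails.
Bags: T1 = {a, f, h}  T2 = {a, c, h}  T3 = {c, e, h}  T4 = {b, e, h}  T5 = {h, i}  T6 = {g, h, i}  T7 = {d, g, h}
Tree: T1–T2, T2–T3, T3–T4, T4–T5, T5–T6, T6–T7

No — edge (b,i) lies in no bag.

A tree decomposition must satisfy three properties: every vertex lies in some bag; for every edge, both endpoints lie together in some bag; and for every vertex, the bags containing it form a connected subtree. Here edge (b,i) lies in no bag, so the decomposition is invalid.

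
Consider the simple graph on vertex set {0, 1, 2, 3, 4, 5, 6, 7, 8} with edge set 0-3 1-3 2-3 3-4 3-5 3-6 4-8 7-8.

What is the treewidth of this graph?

A width-1 tree decomposition is:
Bags: B1 = {1, 3}  B2 = {3, 4}  B3 = {3, 6}  B4 = {2, 3}  B5 = {4, 8}  B6 = {7, 8}  B7 = {3, 5}  B8 = {0, 3}
Tree: B1–B2, B1–B3, B3–B4, B2–B5, B5–B6, B2–B7, B2–B8
Every bag has size at most 2, so the width is 2 − 1 = 1 and tw(G) ≤ 1. G has an edge, so its treewidth is at least 1. Combining the bounds, tw(G) = 1.

1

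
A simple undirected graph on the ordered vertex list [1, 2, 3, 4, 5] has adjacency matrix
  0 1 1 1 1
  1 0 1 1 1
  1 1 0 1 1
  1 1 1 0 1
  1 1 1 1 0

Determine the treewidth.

A width-4 tree decomposition is:
Bags: B1 = {1, 2, 3, 4, 5}
Tree: (single bag)
A single bag containing all 5 vertices is trivially a valid decomposition of width 4. For the lower bound, the 5 vertices {1, 2, 3, 4, 5} are pairwise adjacent, and any tree decomposition puts a clique entirely inside one bag — forcing width ≥ 4. The upper and lower bounds meet at 4, so that is the treewidth.

4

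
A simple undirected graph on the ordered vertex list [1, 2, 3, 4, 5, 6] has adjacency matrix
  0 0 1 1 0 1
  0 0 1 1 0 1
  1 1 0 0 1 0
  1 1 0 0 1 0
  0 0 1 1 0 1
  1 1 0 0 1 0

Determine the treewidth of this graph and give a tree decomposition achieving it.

Treewidth 3.
One such decomposition:
Bags: B1 = {1, 3, 4, 6}  B2 = {2, 3, 4, 6}  B3 = {3, 4, 5, 6}
Tree: B1–B2, B2–B3

Every bag has size at most 4, so the width is 4 − 1 = 3 and tw(G) ≤ 3. For the lower bound: the 4 vertex sets {1,6}, {2,4}, {3}, {5} are disjoint, each induces a connected subgraph, and every pair is joined by at least one edge of G. Contracting each set to a single vertex therefore yields K_{4} as a minor, and since treewidth is minor-monotone, tw(G) ≥ tw(K_{4}) = 3. The upper and lower bounds meet at 3, so that is the treewidth.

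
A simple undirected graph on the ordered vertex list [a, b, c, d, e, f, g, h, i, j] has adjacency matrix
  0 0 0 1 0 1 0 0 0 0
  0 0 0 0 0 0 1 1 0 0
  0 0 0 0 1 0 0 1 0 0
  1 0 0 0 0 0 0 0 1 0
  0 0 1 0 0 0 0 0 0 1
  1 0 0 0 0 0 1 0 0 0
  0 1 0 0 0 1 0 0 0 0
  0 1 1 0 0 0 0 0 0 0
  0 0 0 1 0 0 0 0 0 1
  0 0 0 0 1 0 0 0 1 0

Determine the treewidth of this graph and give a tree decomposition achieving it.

Treewidth 2.
Bags: B1 = {a, f, g}  B2 = {a, b, g}  B3 = {a, b, h}  B4 = {a, c, h}  B5 = {a, c, e}  B6 = {a, e, j}  B7 = {a, i, j}  B8 = {a, d, i}
Tree: B1–B2, B2–B3, B3–B4, B4–B5, B5–B6, B6–B7, B7–B8

Every bag has size at most 3, so the width is 3 − 1 = 2 and tw(G) ≤ 2. Since a–f–g–b–h–c–e–j–i–d–a is a cycle in G, G is not acyclic. Forests are exactly the graphs of treewidth ≤ 1, so tw(G) ≥ 2. Hence tw(G) = 2 exactly.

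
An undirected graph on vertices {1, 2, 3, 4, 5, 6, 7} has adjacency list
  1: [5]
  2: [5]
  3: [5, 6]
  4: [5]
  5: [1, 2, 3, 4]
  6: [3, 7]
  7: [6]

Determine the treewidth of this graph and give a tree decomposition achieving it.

Treewidth 1.
One such decomposition:
Bags: B1 = {6, 7}  B2 = {3, 6}  B3 = {3, 5}  B4 = {2, 5}  B5 = {1, 5}  B6 = {4, 5}
Tree: B1–B2, B2–B3, B3–B4, B3–B5, B5–B6

Each bag holds 2 vertices, so the decomposition has width 1, which upper-bounds the treewidth. Since G has at least one edge (e.g. 6–7), it is not an edgeless graph, so tw(G) ≥ 1. Hence tw(G) = 1 exactly.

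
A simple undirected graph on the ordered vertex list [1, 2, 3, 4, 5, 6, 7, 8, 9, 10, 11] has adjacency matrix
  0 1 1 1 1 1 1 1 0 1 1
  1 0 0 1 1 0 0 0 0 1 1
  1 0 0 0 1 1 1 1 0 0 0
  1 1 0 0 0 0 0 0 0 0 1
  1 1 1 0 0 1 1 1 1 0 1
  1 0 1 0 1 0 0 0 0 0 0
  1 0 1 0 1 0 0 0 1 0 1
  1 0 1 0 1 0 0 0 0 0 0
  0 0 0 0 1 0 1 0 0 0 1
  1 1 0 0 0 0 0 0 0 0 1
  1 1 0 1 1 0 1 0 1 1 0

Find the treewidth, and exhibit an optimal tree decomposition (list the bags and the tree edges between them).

Treewidth 3.
One such decomposition:
Bags: B1 = {1, 5, 7, 11}  B2 = {1, 2, 5, 11}  B3 = {1, 3, 5, 7}  B4 = {5, 7, 9, 11}  B5 = {1, 2, 4, 11}  B6 = {1, 3, 5, 8}  B7 = {1, 3, 5, 6}  B8 = {1, 2, 10, 11}
Tree: B1–B2, B1–B3, B1–B4, B2–B5, B3–B6, B3–B7, B5–B8

Each bag holds 4 vertices, so the decomposition has width 3, which upper-bounds the treewidth. On the other hand G contains the 4-clique {1, 2, 10, 11}. A clique must lie in a single bag of any decomposition, so no decomposition can have width below 3. The upper and lower bounds meet at 3, so that is the treewidth.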